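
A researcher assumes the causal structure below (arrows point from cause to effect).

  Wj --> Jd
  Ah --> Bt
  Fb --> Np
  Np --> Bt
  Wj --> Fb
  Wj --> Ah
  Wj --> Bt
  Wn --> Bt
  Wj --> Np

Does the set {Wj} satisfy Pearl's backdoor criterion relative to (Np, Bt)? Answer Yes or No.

Backdoor paths from Np to Bt (paths whose first edge points into Np):
  P1: Np <- Wj -> Ah -> Bt
  P2: Np <- Wj -> Bt
  P3: Np <- Fb <- Wj -> Ah -> Bt
  P4: Np <- Fb <- Wj -> Bt
Condition 1 (no descendant of Np in the set): holds — descendants of Np are {Bt}; none are in {Wj}.
Condition 2 (every backdoor path blocked by {Wj}):
  P1: blocked at fork node Wj ∈ conditioning set.
  P2: blocked at fork node Wj ∈ conditioning set.
  P3: blocked at fork node Wj ∈ conditioning set.
  P4: blocked at fork node Wj ∈ conditioning set.
{Wj} satisfies the backdoor criterion.

Yes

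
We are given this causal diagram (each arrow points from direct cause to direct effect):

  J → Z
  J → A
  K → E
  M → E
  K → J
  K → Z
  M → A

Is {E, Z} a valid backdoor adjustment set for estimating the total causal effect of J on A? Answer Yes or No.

No

Backdoor paths from J to A (paths whose first edge points into J):
  P1: J <- K -> E <- M -> A
Condition 1 (no descendant of J in the set): FAILS — Z is a descendant of J.
Condition 2 (every backdoor path blocked by {E, Z}):
  P1: open — collider(s) E are conditioned on (or have a conditioned descendant) and no non-collider on the path is in the set.
{E, Z} does not satisfy the backdoor criterion.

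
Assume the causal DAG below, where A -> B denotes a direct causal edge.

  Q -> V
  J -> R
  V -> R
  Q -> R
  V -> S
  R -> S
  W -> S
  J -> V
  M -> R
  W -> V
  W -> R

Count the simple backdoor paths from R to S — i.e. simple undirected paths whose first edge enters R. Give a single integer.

8

A backdoor path from R to S is any simple undirected path whose first edge points into R (i.e. leaves R via a parent).
Parents of R: {J, M, Q, V, W}.
Enumerating:
  P1: R <- Q -> V <- W -> S
  P2: R <- Q -> V -> S
  P3: R <- J -> V <- W -> S
  P4: R <- J -> V -> S
  P5: R <- W -> V -> S
  P6: R <- W -> S
  P7: R <- V <- W -> S
  P8: R <- V -> S
That exhausts the simple backdoor paths. Count: 8.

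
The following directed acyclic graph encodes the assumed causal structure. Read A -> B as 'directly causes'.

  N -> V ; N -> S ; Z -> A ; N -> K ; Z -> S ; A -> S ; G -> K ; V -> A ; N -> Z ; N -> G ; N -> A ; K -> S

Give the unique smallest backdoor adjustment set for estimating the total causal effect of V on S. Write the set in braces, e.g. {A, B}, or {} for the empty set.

Variables eligible for adjustment (non-descendants of V, excluding V and S): {G, K, N, Z}.
Backdoor paths from V to S:
  P1: V <- N -> Z -> A -> S
  P2: V <- N -> Z -> S
  P3: V <- N -> A <- Z -> S
  P4: V <- N -> A -> S
  P5: V <- N -> G -> K -> S
  P6: V <- N -> K -> S
  P7: V <- N -> S
The empty set is not sufficient: P1 (V <- N -> Z -> A -> S) has no collider blocking it and no conditioned non-collider, so it is open.
Try {N}:
  P1: blocked at fork node N ∈ conditioning set.
  P2: blocked at fork node N ∈ conditioning set.
  P3: blocked at fork node N ∈ conditioning set.
  P4: blocked at fork node N ∈ conditioning set.
  P5: blocked at fork node N ∈ conditioning set.
  P6: blocked at fork node N ∈ conditioning set.
  P7: blocked at fork node N ∈ conditioning set.
{N} contains no descendant of V and blocks every backdoor path.
No other singleton works — e.g. {Z} leaves P4 open — so {N} is the unique smallest valid adjustment set.

{N}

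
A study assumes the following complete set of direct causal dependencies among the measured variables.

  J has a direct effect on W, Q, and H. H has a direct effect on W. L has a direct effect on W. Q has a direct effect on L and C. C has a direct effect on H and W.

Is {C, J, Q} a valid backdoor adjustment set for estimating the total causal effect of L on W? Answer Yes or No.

Yes

Backdoor paths from L to W (paths whose first edge points into L):
  P1: L <- Q <- J -> H <- C -> W
  P2: L <- Q <- J -> H -> W
  P3: L <- Q <- J -> W
  P4: L <- Q -> C -> H <- J -> W
  P5: L <- Q -> C -> H -> W
  P6: L <- Q -> C -> W
Condition 1 (no descendant of L in the set): holds — descendants of L are {W}; none are in {C, J, Q}.
Condition 2 (every backdoor path blocked by {C, J, Q}):
  P1: blocked at chain node Q ∈ conditioning set.
  P2: blocked at chain node Q ∈ conditioning set.
  P3: blocked at chain node Q ∈ conditioning set.
  P4: blocked at fork node Q ∈ conditioning set.
  P5: blocked at fork node Q ∈ conditioning set.
  P6: blocked at fork node Q ∈ conditioning set.
{C, J, Q} satisfies the backdoor criterion.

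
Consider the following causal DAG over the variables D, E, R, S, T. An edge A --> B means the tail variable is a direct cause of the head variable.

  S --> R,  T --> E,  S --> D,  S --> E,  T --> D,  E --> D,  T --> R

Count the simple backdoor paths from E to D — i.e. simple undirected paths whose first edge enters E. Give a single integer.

A backdoor path from E to D is any simple undirected path whose first edge points into E (i.e. leaves E via a parent).
Parents of E: {S, T}.
Enumerating:
  P1: E <- T -> R <- S -> D
  P2: E <- T -> D
  P3: E <- S -> R <- T -> D
  P4: E <- S -> D
That exhausts the simple backdoor paths. Count: 4.

4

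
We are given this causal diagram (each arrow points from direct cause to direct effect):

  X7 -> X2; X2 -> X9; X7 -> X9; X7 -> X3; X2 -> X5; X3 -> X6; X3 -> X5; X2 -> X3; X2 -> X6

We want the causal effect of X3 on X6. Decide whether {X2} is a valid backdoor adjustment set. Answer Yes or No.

Backdoor paths from X3 to X6 (paths whose first edge points into X3):
  P1: X3 <- X7 -> X2 -> X6
  P2: X3 <- X7 -> X9 <- X2 -> X6
  P3: X3 <- X2 -> X6
Condition 1 (no descendant of X3 in the set): holds — descendants of X3 are {X5, X6}; none are in {X2}.
Condition 2 (every backdoor path blocked by {X2}):
  P1: blocked at chain node X2 ∈ conditioning set.
  P2: blocked at collider X9 (neither it nor any descendant is in the conditioning set).
  P3: blocked at fork node X2 ∈ conditioning set.
{X2} satisfies the backdoor criterion.

Yes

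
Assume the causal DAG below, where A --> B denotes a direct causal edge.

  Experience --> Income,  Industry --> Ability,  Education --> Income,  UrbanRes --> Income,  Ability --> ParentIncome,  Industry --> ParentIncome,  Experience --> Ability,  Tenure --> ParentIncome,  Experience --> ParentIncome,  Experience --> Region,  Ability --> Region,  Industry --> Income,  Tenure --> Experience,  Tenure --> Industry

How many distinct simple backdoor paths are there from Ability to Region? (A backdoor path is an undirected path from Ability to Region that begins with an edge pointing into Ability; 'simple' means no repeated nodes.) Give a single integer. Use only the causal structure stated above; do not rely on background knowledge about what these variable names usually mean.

6

A backdoor path from Ability to Region is any simple undirected path whose first edge points into Ability (i.e. leaves Ability via a parent).
Parents of Ability: {Experience, Industry}.
Enumerating:
  P1: Ability <- Industry <- Tenure -> Experience -> Region
  P2: Ability <- Industry <- Tenure -> ParentIncome <- Experience -> Region
  P3: Ability <- Industry -> Income <- Experience -> Region
  P4: Ability <- Industry -> ParentIncome <- Tenure -> Experience -> Region
  P5: Ability <- Industry -> ParentIncome <- Experience -> Region
  P6: Ability <- Experience -> Region
That exhausts the simple backdoor paths. Count: 6.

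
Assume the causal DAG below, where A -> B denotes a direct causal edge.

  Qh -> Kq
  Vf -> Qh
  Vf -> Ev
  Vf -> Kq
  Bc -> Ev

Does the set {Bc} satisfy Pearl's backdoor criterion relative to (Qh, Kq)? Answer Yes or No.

No

Backdoor paths from Qh to Kq (paths whose first edge points into Qh):
  P1: Qh <- Vf -> Kq
Condition 1 (no descendant of Qh in the set): holds — descendants of Qh are {Kq}; none are in {Bc}.
Condition 2 (every backdoor path blocked by {Bc}):
  P1: open — no interior node is in the conditioning set.
{Bc} does not satisfy the backdoor criterion.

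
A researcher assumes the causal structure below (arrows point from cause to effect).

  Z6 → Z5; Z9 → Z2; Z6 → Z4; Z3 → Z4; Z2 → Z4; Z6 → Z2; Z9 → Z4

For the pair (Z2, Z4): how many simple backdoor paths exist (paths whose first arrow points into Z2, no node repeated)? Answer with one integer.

2

A backdoor path from Z2 to Z4 is any simple undirected path whose first edge points into Z2 (i.e. leaves Z2 via a parent).
Parents of Z2: {Z6, Z9}.
Enumerating:
  P1: Z2 <- Z9 -> Z4
  P2: Z2 <- Z6 -> Z4
That exhausts the simple backdoor paths. Count: 2.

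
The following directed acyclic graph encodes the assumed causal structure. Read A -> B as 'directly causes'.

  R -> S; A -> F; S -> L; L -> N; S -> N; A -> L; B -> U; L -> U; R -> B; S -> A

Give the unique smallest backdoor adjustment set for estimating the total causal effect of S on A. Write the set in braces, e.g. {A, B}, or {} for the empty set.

{}

Variables eligible for adjustment (non-descendants of S, excluding S and A): {B, R}.
Backdoor paths from S to A:
  P1: S <- R -> B -> U <- L <- A
Each backdoor path contains an unconditioned collider, so every path is already blocked with the empty conditioning set:
  P1: blocked at collider U (neither it nor any descendant is in the conditioning set).
The empty set is therefore the unique smallest valid set.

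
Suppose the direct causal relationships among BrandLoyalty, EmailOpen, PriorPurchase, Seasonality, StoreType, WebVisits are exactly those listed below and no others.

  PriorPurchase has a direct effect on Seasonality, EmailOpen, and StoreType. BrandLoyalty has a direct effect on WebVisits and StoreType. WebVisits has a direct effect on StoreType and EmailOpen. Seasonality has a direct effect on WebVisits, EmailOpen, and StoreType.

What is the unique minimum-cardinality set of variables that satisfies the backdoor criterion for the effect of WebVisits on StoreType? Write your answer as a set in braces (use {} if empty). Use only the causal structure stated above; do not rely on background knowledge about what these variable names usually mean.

Variables eligible for adjustment (non-descendants of WebVisits, excluding WebVisits and StoreType): {BrandLoyalty, PriorPurchase, Seasonality}.
Backdoor paths from WebVisits to StoreType:
  P1: WebVisits <- BrandLoyalty -> StoreType
  P2: WebVisits <- Seasonality <- PriorPurchase -> StoreType
  P3: WebVisits <- Seasonality -> EmailOpen <- PriorPurchase -> StoreType
  P4: WebVisits <- Seasonality -> StoreType
The empty set is not sufficient: P1 (WebVisits <- BrandLoyalty -> StoreType) has no collider blocking it and no conditioned non-collider, so it is open.
Try {BrandLoyalty, Seasonality}:
  P1: blocked at fork node BrandLoyalty ∈ conditioning set.
  P2: blocked at chain node Seasonality ∈ conditioning set.
  P3: blocked at fork node Seasonality ∈ conditioning set.
  P4: blocked at fork node Seasonality ∈ conditioning set.
{BrandLoyalty, Seasonality} contains no descendant of WebVisits and blocks every backdoor path.
Every element of {BrandLoyalty, Seasonality} is needed (dropping BrandLoyalty leaves P1 open; dropping Seasonality leaves P2 open), so no proper subset is valid.
Among all size-2 subsets of the eligible variables, only {BrandLoyalty, Seasonality} blocks every backdoor path, so it is the unique smallest valid adjustment set.

{BrandLoyalty, Seasonality}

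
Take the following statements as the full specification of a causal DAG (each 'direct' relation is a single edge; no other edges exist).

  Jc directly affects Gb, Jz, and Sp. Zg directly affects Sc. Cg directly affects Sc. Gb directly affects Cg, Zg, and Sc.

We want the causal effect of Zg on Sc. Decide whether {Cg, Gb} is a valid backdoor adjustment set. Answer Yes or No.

Yes

Backdoor paths from Zg to Sc (paths whose first edge points into Zg):
  P1: Zg <- Gb -> Cg -> Sc
  P2: Zg <- Gb -> Sc
Condition 1 (no descendant of Zg in the set): holds — descendants of Zg are {Sc}; none are in {Cg, Gb}.
Condition 2 (every backdoor path blocked by {Cg, Gb}):
  P1: blocked at fork node Gb ∈ conditioning set.
  P2: blocked at fork node Gb ∈ conditioning set.
{Cg, Gb} satisfies the backdoor criterion.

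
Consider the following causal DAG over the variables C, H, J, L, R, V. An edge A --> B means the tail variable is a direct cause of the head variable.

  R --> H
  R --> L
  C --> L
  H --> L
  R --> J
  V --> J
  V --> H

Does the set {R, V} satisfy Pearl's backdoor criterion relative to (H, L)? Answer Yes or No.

Yes

Backdoor paths from H to L (paths whose first edge points into H):
  P1: H <- V -> J <- R -> L
  P2: H <- R -> L
Condition 1 (no descendant of H in the set): holds — descendants of H are {L}; none are in {R, V}.
Condition 2 (every backdoor path blocked by {R, V}):
  P1: blocked at fork node V ∈ conditioning set.
  P2: blocked at fork node R ∈ conditioning set.
{R, V} satisfies the backdoor criterion.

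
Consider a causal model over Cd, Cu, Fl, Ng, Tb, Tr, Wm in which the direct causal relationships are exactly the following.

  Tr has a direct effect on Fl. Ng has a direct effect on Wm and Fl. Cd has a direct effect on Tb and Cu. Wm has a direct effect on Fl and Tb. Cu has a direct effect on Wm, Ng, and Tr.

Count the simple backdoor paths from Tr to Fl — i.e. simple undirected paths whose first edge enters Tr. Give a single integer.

A backdoor path from Tr to Fl is any simple undirected path whose first edge points into Tr (i.e. leaves Tr via a parent).
Parents of Tr: {Cu}.
Enumerating:
  P1: Tr <- Cu <- Cd -> Tb <- Wm <- Ng -> Fl
  P2: Tr <- Cu <- Cd -> Tb <- Wm -> Fl
  P3: Tr <- Cu -> Ng -> Wm -> Fl
  P4: Tr <- Cu -> Ng -> Fl
  P5: Tr <- Cu -> Wm <- Ng -> Fl
  P6: Tr <- Cu -> Wm -> Fl
That exhausts the simple backdoor paths. Count: 6.

6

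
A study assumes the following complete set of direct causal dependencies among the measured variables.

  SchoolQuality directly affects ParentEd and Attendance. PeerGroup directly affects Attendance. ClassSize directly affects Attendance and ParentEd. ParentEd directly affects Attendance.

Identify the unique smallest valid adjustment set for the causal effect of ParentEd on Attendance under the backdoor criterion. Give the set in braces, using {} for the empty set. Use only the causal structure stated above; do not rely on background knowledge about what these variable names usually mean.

Variables eligible for adjustment (non-descendants of ParentEd, excluding ParentEd and Attendance): {ClassSize, PeerGroup, SchoolQuality}.
Backdoor paths from ParentEd to Attendance:
  P1: ParentEd <- SchoolQuality -> Attendance
  P2: ParentEd <- ClassSize -> Attendance
The empty set is not sufficient: P1 (ParentEd <- SchoolQuality -> Attendance) has no collider blocking it and no conditioned non-collider, so it is open.
Try {ClassSize, SchoolQuality}:
  P1: blocked at fork node SchoolQuality ∈ conditioning set.
  P2: blocked at fork node ClassSize ∈ conditioning set.
{ClassSize, SchoolQuality} contains no descendant of ParentEd and blocks every backdoor path.
Every element of {ClassSize, SchoolQuality} is needed (dropping ClassSize leaves P2 open; dropping SchoolQuality leaves P1 open), so no proper subset is valid.
Among all size-2 subsets of the eligible variables, only {ClassSize, SchoolQuality} blocks every backdoor path, so it is the unique smallest valid adjustment set.

{ClassSize, SchoolQuality}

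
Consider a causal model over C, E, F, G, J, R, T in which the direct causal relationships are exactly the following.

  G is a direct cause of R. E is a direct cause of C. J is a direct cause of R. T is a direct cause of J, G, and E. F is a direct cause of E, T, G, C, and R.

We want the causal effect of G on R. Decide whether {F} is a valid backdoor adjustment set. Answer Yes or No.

No

Backdoor paths from G to R (paths whose first edge points into G):
  P1: G <- F -> T -> J -> R
  P2: G <- F -> E <- T -> J -> R
  P3: G <- F -> C <- E <- T -> J -> R
  P4: G <- F -> R
  P5: G <- T <- F -> R
  P6: G <- T -> E <- F -> R
  P7: G <- T -> E -> C <- F -> R
  P8: G <- T -> J -> R
Condition 1 (no descendant of G in the set): holds — descendants of G are {R}; none are in {F}.
Condition 2 (every backdoor path blocked by {F}):
  P1: blocked at fork node F ∈ conditioning set.
  P2: blocked at fork node F ∈ conditioning set.
  P3: blocked at fork node F ∈ conditioning set.
  P4: blocked at fork node F ∈ conditioning set.
  P5: blocked at fork node F ∈ conditioning set.
  P6: blocked at collider E (neither it nor any descendant is in the conditioning set).
  P7: blocked at collider C (neither it nor any descendant is in the conditioning set).
  P8: open — no interior node is in the conditioning set.
{F} does not satisfy the backdoor criterion.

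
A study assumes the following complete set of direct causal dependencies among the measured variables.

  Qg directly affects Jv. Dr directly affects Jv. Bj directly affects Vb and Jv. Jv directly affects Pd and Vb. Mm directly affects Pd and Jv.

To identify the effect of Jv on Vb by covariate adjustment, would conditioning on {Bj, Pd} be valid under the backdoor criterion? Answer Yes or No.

No

Backdoor paths from Jv to Vb (paths whose first edge points into Jv):
  P1: Jv <- Bj -> Vb
Condition 1 (no descendant of Jv in the set): FAILS — Pd is a descendant of Jv.
Condition 2 (every backdoor path blocked by {Bj, Pd}):
  P1: blocked at fork node Bj ∈ conditioning set.
{Bj, Pd} does not satisfy the backdoor criterion.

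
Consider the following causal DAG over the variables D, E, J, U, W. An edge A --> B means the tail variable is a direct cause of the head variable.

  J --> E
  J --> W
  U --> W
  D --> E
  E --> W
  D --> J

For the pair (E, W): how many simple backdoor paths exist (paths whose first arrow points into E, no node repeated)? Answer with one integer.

A backdoor path from E to W is any simple undirected path whose first edge points into E (i.e. leaves E via a parent).
Parents of E: {D, J}.
Enumerating:
  P1: E <- D -> J -> W
  P2: E <- J -> W
That exhausts the simple backdoor paths. Count: 2.

2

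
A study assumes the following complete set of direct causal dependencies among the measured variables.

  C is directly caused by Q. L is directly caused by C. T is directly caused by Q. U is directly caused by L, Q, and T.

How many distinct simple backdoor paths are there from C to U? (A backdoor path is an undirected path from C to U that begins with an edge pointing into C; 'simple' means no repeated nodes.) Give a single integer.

A backdoor path from C to U is any simple undirected path whose first edge points into C (i.e. leaves C via a parent).
Parents of C: {Q}.
Enumerating:
  P1: C <- Q -> T -> U
  P2: C <- Q -> U
That exhausts the simple backdoor paths. Count: 2.

2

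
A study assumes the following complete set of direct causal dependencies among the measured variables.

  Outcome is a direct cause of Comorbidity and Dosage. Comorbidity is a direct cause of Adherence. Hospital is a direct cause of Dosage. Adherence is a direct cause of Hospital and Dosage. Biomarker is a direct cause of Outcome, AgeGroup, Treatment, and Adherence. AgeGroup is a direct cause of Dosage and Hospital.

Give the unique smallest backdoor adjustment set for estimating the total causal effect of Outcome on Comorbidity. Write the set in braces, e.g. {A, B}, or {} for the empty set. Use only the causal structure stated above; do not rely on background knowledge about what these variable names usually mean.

{}

Variables eligible for adjustment (non-descendants of Outcome, excluding Outcome and Comorbidity): {AgeGroup, Biomarker, Treatment}.
Backdoor paths from Outcome to Comorbidity:
  P1: Outcome <- Biomarker -> AgeGroup -> Hospital <- Adherence <- Comorbidity
  P2: Outcome <- Biomarker -> AgeGroup -> Hospital -> Dosage <- Adherence <- Comorbidity
  P3: Outcome <- Biomarker -> AgeGroup -> Dosage <- Adherence <- Comorbidity
  P4: Outcome <- Biomarker -> AgeGroup -> Dosage <- Hospital <- Adherence <- Comorbidity
  P5: Outcome <- Biomarker -> Adherence <- Comorbidity
Each backdoor path contains an unconditioned collider, so every path is already blocked with the empty conditioning set:
  P1: blocked at collider Hospital (neither it nor any descendant is in the conditioning set).
  P2: blocked at collider Dosage (neither it nor any descendant is in the conditioning set).
  P3: blocked at collider Dosage (neither it nor any descendant is in the conditioning set).
  P4: blocked at collider Dosage (neither it nor any descendant is in the conditioning set).
  P5: blocked at collider Adherence (neither it nor any descendant is in the conditioning set).
The empty set is therefore the unique smallest valid set.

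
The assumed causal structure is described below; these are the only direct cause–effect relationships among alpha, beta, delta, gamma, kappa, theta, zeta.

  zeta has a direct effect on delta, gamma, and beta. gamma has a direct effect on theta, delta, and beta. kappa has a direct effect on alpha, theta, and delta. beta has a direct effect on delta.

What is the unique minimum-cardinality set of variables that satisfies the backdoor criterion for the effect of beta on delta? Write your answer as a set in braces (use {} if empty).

Variables eligible for adjustment (non-descendants of beta, excluding beta and delta): {alpha, gamma, kappa, theta, zeta}.
Backdoor paths from beta to delta:
  P1: beta <- zeta -> gamma -> delta
  P2: beta <- zeta -> gamma -> theta <- kappa -> delta
  P3: beta <- zeta -> delta
  P4: beta <- gamma <- zeta -> delta
  P5: beta <- gamma -> delta
  P6: beta <- gamma -> theta <- kappa -> delta
The empty set is not sufficient: P1 (beta <- zeta -> gamma -> delta) has no collider blocking it and no conditioned non-collider, so it is open.
Try {gamma, zeta}:
  P1: blocked at fork node zeta ∈ conditioning set.
  P2: blocked at fork node zeta ∈ conditioning set.
  P3: blocked at fork node zeta ∈ conditioning set.
  P4: blocked at chain node gamma ∈ conditioning set.
  P5: blocked at fork node gamma ∈ conditioning set.
  P6: blocked at fork node gamma ∈ conditioning set.
{gamma, zeta} contains no descendant of beta and blocks every backdoor path.
Every element of {gamma, zeta} is needed (dropping gamma leaves P5 open; dropping zeta leaves P3 open), so no proper subset is valid.
Among all size-2 subsets of the eligible variables, only {gamma, zeta} blocks every backdoor path, so it is the unique smallest valid adjustment set.

{gamma, zeta}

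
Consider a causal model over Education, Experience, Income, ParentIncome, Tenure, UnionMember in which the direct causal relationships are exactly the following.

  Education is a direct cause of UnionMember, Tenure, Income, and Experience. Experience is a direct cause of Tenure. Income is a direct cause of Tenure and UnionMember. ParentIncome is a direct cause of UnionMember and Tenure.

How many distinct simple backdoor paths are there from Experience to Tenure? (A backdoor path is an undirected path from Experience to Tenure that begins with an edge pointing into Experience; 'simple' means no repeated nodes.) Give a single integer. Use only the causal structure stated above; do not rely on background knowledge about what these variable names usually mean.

A backdoor path from Experience to Tenure is any simple undirected path whose first edge points into Experience (i.e. leaves Experience via a parent).
Parents of Experience: {Education}.
Enumerating:
  P1: Experience <- Education -> Income -> UnionMember <- ParentIncome -> Tenure
  P2: Experience <- Education -> Income -> Tenure
  P3: Experience <- Education -> UnionMember <- ParentIncome -> Tenure
  P4: Experience <- Education -> UnionMember <- Income -> Tenure
  P5: Experience <- Education -> Tenure
That exhausts the simple backdoor paths. Count: 5.

5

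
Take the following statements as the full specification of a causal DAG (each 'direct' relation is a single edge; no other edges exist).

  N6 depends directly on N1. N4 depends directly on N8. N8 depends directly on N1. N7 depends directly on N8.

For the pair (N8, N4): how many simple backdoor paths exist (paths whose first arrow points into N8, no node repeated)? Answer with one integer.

A backdoor path from N8 to N4 is any simple undirected path whose first edge points into N8 (i.e. leaves N8 via a parent).
Parents of N8: {N1}.
No simple path from any parent of N8 reaches N4 without revisiting N8, so there are no backdoor paths.

0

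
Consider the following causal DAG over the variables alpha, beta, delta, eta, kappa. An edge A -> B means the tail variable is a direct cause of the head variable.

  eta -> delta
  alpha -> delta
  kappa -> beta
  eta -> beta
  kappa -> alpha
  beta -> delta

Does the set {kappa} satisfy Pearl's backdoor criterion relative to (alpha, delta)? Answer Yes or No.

Backdoor paths from alpha to delta (paths whose first edge points into alpha):
  P1: alpha <- kappa -> beta <- eta -> delta
  P2: alpha <- kappa -> beta -> delta
Condition 1 (no descendant of alpha in the set): holds — descendants of alpha are {delta}; none are in {kappa}.
Condition 2 (every backdoor path blocked by {kappa}):
  P1: blocked at fork node kappa ∈ conditioning set.
  P2: blocked at fork node kappa ∈ conditioning set.
{kappa} satisfies the backdoor criterion.

Yes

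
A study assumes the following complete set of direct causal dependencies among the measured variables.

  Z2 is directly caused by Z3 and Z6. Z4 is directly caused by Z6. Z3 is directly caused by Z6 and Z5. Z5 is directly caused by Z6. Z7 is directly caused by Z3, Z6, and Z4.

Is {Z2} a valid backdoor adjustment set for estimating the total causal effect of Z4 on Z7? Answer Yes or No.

Backdoor paths from Z4 to Z7 (paths whose first edge points into Z4):
  P1: Z4 <- Z6 -> Z5 -> Z3 -> Z7
  P2: Z4 <- Z6 -> Z3 -> Z7
  P3: Z4 <- Z6 -> Z7
  P4: Z4 <- Z6 -> Z2 <- Z3 -> Z7
Condition 1 (no descendant of Z4 in the set): holds — descendants of Z4 are {Z7}; none are in {Z2}.
Condition 2 (every backdoor path blocked by {Z2}):
  P1: open — no interior node is in the conditioning set.
  P2: open — no interior node is in the conditioning set.
  P3: open — no interior node is in the conditioning set.
  P4: open — collider(s) Z2 are conditioned on (or have a conditioned descendant) and no non-collider on the path is in the set.
{Z2} does not satisfy the backdoor criterion.

No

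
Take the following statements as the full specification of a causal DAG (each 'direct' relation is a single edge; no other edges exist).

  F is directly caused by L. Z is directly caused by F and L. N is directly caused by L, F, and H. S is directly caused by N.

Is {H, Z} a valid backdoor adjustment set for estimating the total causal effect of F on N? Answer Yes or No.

No

Backdoor paths from F to N (paths whose first edge points into F):
  P1: F <- L -> N
Condition 1 (no descendant of F in the set): FAILS — Z is a descendant of F.
Condition 2 (every backdoor path blocked by {H, Z}):
  P1: open — no interior node is in the conditioning set.
{H, Z} does not satisfy the backdoor criterion.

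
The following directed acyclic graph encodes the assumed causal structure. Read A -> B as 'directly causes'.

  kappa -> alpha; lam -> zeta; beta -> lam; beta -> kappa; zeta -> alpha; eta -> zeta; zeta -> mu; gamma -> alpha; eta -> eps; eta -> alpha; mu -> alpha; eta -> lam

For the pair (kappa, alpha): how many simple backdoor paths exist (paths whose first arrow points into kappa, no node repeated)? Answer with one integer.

6

A backdoor path from kappa to alpha is any simple undirected path whose first edge points into kappa (i.e. leaves kappa via a parent).
Parents of kappa: {beta}.
Enumerating:
  P1: kappa <- beta -> lam <- eta -> zeta -> mu -> alpha
  P2: kappa <- beta -> lam <- eta -> zeta -> alpha
  P3: kappa <- beta -> lam <- eta -> alpha
  P4: kappa <- beta -> lam -> zeta <- eta -> alpha
  P5: kappa <- beta -> lam -> zeta -> mu -> alpha
  P6: kappa <- beta -> lam -> zeta -> alpha
That exhausts the simple backdoor paths. Count: 6.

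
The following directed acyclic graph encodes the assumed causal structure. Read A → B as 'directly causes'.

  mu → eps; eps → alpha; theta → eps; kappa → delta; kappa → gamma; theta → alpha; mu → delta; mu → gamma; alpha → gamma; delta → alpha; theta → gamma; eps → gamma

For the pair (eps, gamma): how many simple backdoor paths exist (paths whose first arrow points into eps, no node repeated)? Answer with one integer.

A backdoor path from eps to gamma is any simple undirected path whose first edge points into eps (i.e. leaves eps via a parent).
Parents of eps: {mu, theta}.
Enumerating:
  P1: eps <- theta -> alpha <- delta <- mu -> gamma
  P2: eps <- theta -> alpha <- delta <- kappa -> gamma
  P3: eps <- theta -> alpha -> gamma
  P4: eps <- theta -> gamma
  P5: eps <- mu -> delta <- kappa -> gamma
  P6: eps <- mu -> delta -> alpha <- theta -> gamma
  P7: eps <- mu -> delta -> alpha -> gamma
  P8: eps <- mu -> gamma
That exhausts the simple backdoor paths. Count: 8.

8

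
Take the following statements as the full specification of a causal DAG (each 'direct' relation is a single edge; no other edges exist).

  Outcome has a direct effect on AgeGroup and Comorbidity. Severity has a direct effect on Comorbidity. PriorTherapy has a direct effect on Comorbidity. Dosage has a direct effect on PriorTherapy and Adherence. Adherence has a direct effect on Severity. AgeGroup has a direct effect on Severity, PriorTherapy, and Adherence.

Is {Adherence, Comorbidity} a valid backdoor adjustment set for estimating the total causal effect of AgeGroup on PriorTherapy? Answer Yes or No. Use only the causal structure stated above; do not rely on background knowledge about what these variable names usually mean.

Backdoor paths from AgeGroup to PriorTherapy (paths whose first edge points into AgeGroup):
  P1: AgeGroup <- Outcome -> Comorbidity <- Severity <- Adherence <- Dosage -> PriorTherapy
  P2: AgeGroup <- Outcome -> Comorbidity <- PriorTherapy
Condition 1 (no descendant of AgeGroup in the set): FAILS — Adherence and Comorbidity are descendants of AgeGroup.
Condition 2 (every backdoor path blocked by {Adherence, Comorbidity}):
  P1: blocked at chain node Adherence ∈ conditioning set.
  P2: open — collider(s) Comorbidity are conditioned on (or have a conditioned descendant) and no non-collider on the path is in the set.
{Adherence, Comorbidity} does not satisfy the backdoor criterion.

No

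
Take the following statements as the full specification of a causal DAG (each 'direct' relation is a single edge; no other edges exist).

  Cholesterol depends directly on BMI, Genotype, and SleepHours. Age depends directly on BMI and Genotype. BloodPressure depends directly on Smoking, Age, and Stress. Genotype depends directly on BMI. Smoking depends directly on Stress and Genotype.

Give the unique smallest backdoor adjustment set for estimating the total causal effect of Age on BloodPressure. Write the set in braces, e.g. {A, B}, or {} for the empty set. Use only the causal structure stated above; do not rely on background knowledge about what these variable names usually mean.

Variables eligible for adjustment (non-descendants of Age, excluding Age and BloodPressure): {BMI, Cholesterol, Genotype, SleepHours, Smoking, Stress}.
Backdoor paths from Age to BloodPressure:
  P1: Age <- BMI -> Genotype -> Smoking <- Stress -> BloodPressure
  P2: Age <- BMI -> Genotype -> Smoking -> BloodPressure
  P3: Age <- BMI -> Cholesterol <- Genotype -> Smoking <- Stress -> BloodPressure
  P4: Age <- BMI -> Cholesterol <- Genotype -> Smoking -> BloodPressure
  P5: Age <- Genotype -> Smoking <- Stress -> BloodPressure
  P6: Age <- Genotype -> Smoking -> BloodPressure
The empty set is not sufficient: P2 (Age <- BMI -> Genotype -> Smoking -> BloodPressure) has no collider blocking it and no conditioned non-collider, so it is open.
Try {Genotype}:
  P1: blocked at chain node Genotype ∈ conditioning set.
  P2: blocked at chain node Genotype ∈ conditioning set.
  P3: blocked at collider Cholesterol (neither it nor any descendant is in the conditioning set).
  P4: blocked at collider Cholesterol (neither it nor any descendant is in the conditioning set).
  P5: blocked at fork node Genotype ∈ conditioning set.
  P6: blocked at fork node Genotype ∈ conditioning set.
{Genotype} contains no descendant of Age and blocks every backdoor path.
No other singleton works — e.g. {BMI} leaves P6 open — so {Genotype} is the unique smallest valid adjustment set.

{Genotype}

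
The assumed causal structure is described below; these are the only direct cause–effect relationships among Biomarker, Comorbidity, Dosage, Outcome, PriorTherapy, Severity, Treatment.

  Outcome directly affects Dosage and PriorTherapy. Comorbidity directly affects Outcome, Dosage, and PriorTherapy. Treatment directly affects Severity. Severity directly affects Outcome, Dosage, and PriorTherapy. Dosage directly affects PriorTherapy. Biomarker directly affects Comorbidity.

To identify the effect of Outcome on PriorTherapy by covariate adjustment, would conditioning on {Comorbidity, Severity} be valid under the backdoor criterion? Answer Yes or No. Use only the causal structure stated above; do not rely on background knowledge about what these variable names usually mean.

Backdoor paths from Outcome to PriorTherapy (paths whose first edge points into Outcome):
  P1: Outcome <- Comorbidity -> Dosage <- Severity -> PriorTherapy
  P2: Outcome <- Comorbidity -> Dosage -> PriorTherapy
  P3: Outcome <- Comorbidity -> PriorTherapy
  P4: Outcome <- Severity -> Dosage <- Comorbidity -> PriorTherapy
  P5: Outcome <- Severity -> Dosage -> PriorTherapy
  P6: Outcome <- Severity -> PriorTherapy
Condition 1 (no descendant of Outcome in the set): holds — descendants of Outcome are {Dosage, PriorTherapy}; none are in {Comorbidity, Severity}.
Condition 2 (every backdoor path blocked by {Comorbidity, Severity}):
  P1: blocked at fork node Comorbidity ∈ conditioning set.
  P2: blocked at fork node Comorbidity ∈ conditioning set.
  P3: blocked at fork node Comorbidity ∈ conditioning set.
  P4: blocked at fork node Severity ∈ conditioning set.
  P5: blocked at fork node Severity ∈ conditioning set.
  P6: blocked at fork node Severity ∈ conditioning set.
{Comorbidity, Severity} satisfies the backdoor criterion.

Yes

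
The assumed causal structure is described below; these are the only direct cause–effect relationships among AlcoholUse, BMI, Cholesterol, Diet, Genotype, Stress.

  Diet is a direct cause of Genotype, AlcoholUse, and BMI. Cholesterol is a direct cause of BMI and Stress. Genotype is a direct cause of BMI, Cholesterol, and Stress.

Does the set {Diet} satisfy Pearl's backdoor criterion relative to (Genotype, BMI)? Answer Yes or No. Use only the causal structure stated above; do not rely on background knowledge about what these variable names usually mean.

Backdoor paths from Genotype to BMI (paths whose first edge points into Genotype):
  P1: Genotype <- Diet -> BMI
Condition 1 (no descendant of Genotype in the set): holds — descendants of Genotype are {BMI, Cholesterol, Stress}; none are in {Diet}.
Condition 2 (every backdoor path blocked by {Diet}):
  P1: blocked at fork node Diet ∈ conditioning set.
{Diet} satisfies the backdoor criterion.

Yes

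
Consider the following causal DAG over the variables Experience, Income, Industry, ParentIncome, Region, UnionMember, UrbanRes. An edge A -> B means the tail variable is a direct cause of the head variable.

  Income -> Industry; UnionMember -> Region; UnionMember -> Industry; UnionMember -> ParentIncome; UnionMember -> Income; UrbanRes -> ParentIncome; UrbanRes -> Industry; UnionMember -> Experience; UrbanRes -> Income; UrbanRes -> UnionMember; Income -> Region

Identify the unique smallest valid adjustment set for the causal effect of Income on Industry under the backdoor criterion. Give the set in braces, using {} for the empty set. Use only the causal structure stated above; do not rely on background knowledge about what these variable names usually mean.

Variables eligible for adjustment (non-descendants of Income, excluding Income and Industry): {Experience, ParentIncome, UnionMember, UrbanRes}.
Backdoor paths from Income to Industry:
  P1: Income <- UrbanRes -> UnionMember -> Industry
  P2: Income <- UrbanRes -> Industry
  P3: Income <- UrbanRes -> ParentIncome <- UnionMember -> Industry
  P4: Income <- UnionMember <- UrbanRes -> Industry
  P5: Income <- UnionMember -> Industry
  P6: Income <- UnionMember -> ParentIncome <- UrbanRes -> Industry
The empty set is not sufficient: P1 (Income <- UrbanRes -> UnionMember -> Industry) has no collider blocking it and no conditioned non-collider, so it is open.
Try {UnionMember, UrbanRes}:
  P1: blocked at fork node UrbanRes ∈ conditioning set.
  P2: blocked at fork node UrbanRes ∈ conditioning set.
  P3: blocked at fork node UrbanRes ∈ conditioning set.
  P4: blocked at chain node UnionMember ∈ conditioning set.
  P5: blocked at fork node UnionMember ∈ conditioning set.
  P6: blocked at fork node UnionMember ∈ conditioning set.
{UnionMember, UrbanRes} contains no descendant of Income and blocks every backdoor path.
Every element of {UnionMember, UrbanRes} is needed (dropping UnionMember leaves P5 open; dropping UrbanRes leaves P2 open), so no proper subset is valid.
Among all size-2 subsets of the eligible variables, only {UnionMember, UrbanRes} blocks every backdoor path, so it is the unique smallest valid adjustment set.

{UnionMember, UrbanRes}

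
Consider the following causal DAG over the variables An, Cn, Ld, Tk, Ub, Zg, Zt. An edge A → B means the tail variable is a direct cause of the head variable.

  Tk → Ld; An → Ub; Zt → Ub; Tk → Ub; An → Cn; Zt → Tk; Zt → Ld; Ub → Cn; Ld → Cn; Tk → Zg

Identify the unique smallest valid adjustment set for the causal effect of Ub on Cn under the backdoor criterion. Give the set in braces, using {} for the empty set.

{An, Ld}

Variables eligible for adjustment (non-descendants of Ub, excluding Ub and Cn): {An, Ld, Tk, Zg, Zt}.
Backdoor paths from Ub to Cn:
  P1: Ub <- Zt -> Tk -> Ld -> Cn
  P2: Ub <- Zt -> Ld -> Cn
  P3: Ub <- Tk <- Zt -> Ld -> Cn
  P4: Ub <- Tk -> Ld -> Cn
  P5: Ub <- An -> Cn
The empty set is not sufficient: P1 (Ub <- Zt -> Tk -> Ld -> Cn) has no collider blocking it and no conditioned non-collider, so it is open.
Try {An, Ld}:
  P1: blocked at chain node Ld ∈ conditioning set.
  P2: blocked at chain node Ld ∈ conditioning set.
  P3: blocked at chain node Ld ∈ conditioning set.
  P4: blocked at chain node Ld ∈ conditioning set.
  P5: blocked at fork node An ∈ conditioning set.
{An, Ld} contains no descendant of Ub and blocks every backdoor path.
Every element of {An, Ld} is needed (dropping An leaves P5 open; dropping Ld leaves P1 open), so no proper subset is valid.
Among all size-2 subsets of the eligible variables, only {An, Ld} blocks every backdoor path, so it is the unique smallest valid adjustment set.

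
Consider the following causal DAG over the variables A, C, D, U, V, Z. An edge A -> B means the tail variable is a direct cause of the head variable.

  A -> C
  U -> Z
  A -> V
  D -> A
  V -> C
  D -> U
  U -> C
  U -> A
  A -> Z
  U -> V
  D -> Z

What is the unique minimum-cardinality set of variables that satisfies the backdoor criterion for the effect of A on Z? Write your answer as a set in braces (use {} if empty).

Variables eligible for adjustment (non-descendants of A, excluding A and Z): {D, U}.
Backdoor paths from A to Z:
  P1: A <- D -> U -> Z
  P2: A <- D -> Z
  P3: A <- U <- D -> Z
  P4: A <- U -> Z
The empty set is not sufficient: P1 (A <- D -> U -> Z) has no collider blocking it and no conditioned non-collider, so it is open.
Try {D, U}:
  P1: blocked at fork node D ∈ conditioning set.
  P2: blocked at fork node D ∈ conditioning set.
  P3: blocked at chain node U ∈ conditioning set.
  P4: blocked at fork node U ∈ conditioning set.
{D, U} contains no descendant of A and blocks every backdoor path.
Every element of {D, U} is needed (dropping D leaves P2 open; dropping U leaves P4 open), so no proper subset is valid.
Among all size-2 subsets of the eligible variables, only {D, U} blocks every backdoor path, so it is the unique smallest valid adjustment set.

{D, U}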